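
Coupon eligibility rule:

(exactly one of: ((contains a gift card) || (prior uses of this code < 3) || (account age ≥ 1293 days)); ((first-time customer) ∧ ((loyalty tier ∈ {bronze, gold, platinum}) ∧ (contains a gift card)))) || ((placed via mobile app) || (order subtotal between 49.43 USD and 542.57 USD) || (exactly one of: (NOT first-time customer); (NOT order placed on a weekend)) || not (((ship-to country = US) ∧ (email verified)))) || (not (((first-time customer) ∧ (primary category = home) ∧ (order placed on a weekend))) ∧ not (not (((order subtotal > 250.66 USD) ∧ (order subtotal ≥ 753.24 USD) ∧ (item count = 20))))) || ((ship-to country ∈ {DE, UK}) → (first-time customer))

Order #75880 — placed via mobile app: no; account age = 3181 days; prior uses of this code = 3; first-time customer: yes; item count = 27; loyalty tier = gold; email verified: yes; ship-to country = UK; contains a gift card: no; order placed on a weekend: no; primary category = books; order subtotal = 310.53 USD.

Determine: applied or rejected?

Applied

Atomic conditions:
  contains a gift card: no → false
  prior uses of this code < 3: 3 < 3 is false
  account age ≥ 1293 days: 3181 ≥ 1293 is true
  first-time customer: yes → true
  loyalty tier ∈ {bronze, gold, platinum}: gold is in the set → true
  placed via mobile app: no → false
  order subtotal between 49.43 USD and 542.57 USD: 310.53 in [49.43, 542.57] is true
  NOT first-time customer: yes → false
  NOT order placed on a weekend: no → true
  ship-to country = US: UK == US is false
  email verified: yes → true
  primary category = home: books == home is false
  order placed on a weekend: no → false
  order subtotal > 250.66 USD: 310.53 > 250.66 is true
  order subtotal ≥ 753.24 USD: 310.53 ≥ 753.24 is false
  item count = 20: 27 == 20 is false
  ship-to country ∈ {DE, UK}: UK is in the set → true
Combine:
[1.1] false OR false OR true = true
[1.2.2] true AND false = false
[1.2] true AND false = false
[1] exactly-one(true, false) = true
[2.3] exactly-one(false, true) = true
[2.4.1] false AND true = false
[2.4] NOT false = true
[2] false OR true OR true OR true = true
[3.1.1] true AND false AND false = false
[3.1] NOT false = true
[3.2.1.1] true AND false AND false = false
[3.2.1] NOT false = true
[3.2] NOT true = false
[3] true AND false = false
[4] true → true = true
[root] true OR true OR false OR true = true
Overall: true → applied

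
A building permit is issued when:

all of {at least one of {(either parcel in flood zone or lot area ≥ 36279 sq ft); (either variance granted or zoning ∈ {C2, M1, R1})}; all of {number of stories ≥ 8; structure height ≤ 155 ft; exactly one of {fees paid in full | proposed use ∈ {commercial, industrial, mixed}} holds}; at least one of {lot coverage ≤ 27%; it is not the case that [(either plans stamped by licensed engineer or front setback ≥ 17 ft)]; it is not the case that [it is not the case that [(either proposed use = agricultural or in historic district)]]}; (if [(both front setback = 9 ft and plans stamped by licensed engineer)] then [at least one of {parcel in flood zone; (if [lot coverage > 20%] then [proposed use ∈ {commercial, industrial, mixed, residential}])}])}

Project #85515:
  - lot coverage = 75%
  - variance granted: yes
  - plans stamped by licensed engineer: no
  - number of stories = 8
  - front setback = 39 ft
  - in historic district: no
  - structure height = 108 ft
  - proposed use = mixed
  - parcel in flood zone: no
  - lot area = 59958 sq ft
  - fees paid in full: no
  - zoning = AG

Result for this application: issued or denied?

Atomic conditions:
  parcel in flood zone: no → false
  lot area ≥ 36279 sq ft: 59958 ≥ 36279 is true
  variance granted: yes → true
  zoning ∈ {C2, M1, R1}: AG is not in the set → false
  number of stories ≥ 8: 8 ≥ 8 is true
  structure height ≤ 155 ft: 108 ≤ 155 is true
  fees paid in full: no → false
  proposed use ∈ {commercial, industrial, mixed}: mixed is in the set → true
  lot coverage ≤ 27%: 75 ≤ 27 is false
  plans stamped by licensed engineer: no → false
  front setback ≥ 17 ft: 39 ≥ 17 is true
  proposed use = agricultural: mixed == agricultural is false
  in historic district: no → false
  front setback = 9 ft: 39 == 9 is false
  lot coverage > 20%: 75 > 20 is true
  proposed use ∈ {commercial, industrial, mixed, residential}: mixed is in the set → true
Combine:
[1.1] false OR true = true
[1.2] true OR false = true
[1] true OR true = true
[2.3] exactly-one(false, true) = true
[2] true AND true AND true = true
[3.2.1] false OR true = true
[3.2] NOT true = false
[3.3.1.1] false OR false = false
[3.3.1] NOT false = true
[3.3] NOT true = false
[3] false OR false OR false = false
[4.1] false AND false = false
[4.2.2] true → true = true
[4.2] false OR true = true
[4] false → true (antecedent false ⇒ implication holds) = true
[root] true AND true AND false AND true = false
Overall: false → denied

Denied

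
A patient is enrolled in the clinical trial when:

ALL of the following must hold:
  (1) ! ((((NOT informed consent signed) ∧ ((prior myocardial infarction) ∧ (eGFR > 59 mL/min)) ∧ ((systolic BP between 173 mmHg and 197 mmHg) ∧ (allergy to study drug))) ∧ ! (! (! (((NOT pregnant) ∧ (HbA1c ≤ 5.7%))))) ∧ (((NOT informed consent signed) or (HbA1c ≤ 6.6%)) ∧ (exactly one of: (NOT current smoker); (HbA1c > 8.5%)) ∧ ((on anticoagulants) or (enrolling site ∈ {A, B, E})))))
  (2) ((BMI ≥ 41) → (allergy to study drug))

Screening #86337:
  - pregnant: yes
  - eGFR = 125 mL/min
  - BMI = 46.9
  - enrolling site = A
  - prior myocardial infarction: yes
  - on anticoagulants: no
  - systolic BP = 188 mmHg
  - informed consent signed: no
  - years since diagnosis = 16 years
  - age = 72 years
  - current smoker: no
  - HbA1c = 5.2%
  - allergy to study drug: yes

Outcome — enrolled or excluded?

Excluded

Atomic conditions:
  NOT informed consent signed: no → true
  prior myocardial infarction: yes → true
  eGFR > 59 mL/min: 125 > 59 is true
  systolic BP between 173 mmHg and 197 mmHg: 188 in [173, 197] is true
  allergy to study drug: yes → true
  NOT pregnant: yes → false
  HbA1c ≤ 5.7%: 5.2 ≤ 5.7 is true
  HbA1c ≤ 6.6%: 5.2 ≤ 6.6 is true
  NOT current smoker: no → true
  HbA1c > 8.5%: 5.2 > 8.5 is false
  on anticoagulants: no → false
  enrolling site ∈ {A, B, E}: A is in the set → true
  BMI ≥ 41: 46.9 ≥ 41 is true
Combine:
[1.1.1.2] true AND true = true
[1.1.1.3] true AND true = true
[1.1.1] true AND true AND true = true
[1.1.2.1.1.1] false AND true = false
[1.1.2.1.1] NOT false = true
[1.1.2.1] NOT true = false
[1.1.2] NOT false = true
[1.1.3.1] true OR true = true
[1.1.3.2] exactly-one(true, false) = true
[1.1.3.3] false OR true = true
[1.1.3] true AND true AND true = true
[1.1] true AND true AND true = true
[1] NOT true = false
[2] true → true = true
[root] false AND true = false
Overall: false → excluded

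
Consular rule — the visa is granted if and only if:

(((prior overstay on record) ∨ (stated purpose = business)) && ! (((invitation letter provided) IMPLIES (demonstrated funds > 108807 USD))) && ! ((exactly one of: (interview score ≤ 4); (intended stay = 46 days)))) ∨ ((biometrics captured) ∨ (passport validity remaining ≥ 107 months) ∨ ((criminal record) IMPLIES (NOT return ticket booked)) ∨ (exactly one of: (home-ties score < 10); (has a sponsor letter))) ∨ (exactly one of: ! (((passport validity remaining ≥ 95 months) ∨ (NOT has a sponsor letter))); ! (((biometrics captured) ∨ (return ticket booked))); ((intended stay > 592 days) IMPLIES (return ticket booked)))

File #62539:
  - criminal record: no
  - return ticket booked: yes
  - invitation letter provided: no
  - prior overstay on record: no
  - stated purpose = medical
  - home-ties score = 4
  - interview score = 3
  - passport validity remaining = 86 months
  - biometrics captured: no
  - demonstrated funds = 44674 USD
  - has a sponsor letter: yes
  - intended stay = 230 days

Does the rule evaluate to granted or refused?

Granted

Atomic conditions:
  prior overstay on record: no → false
  stated purpose = business: medical == business is false
  invitation letter provided: no → false
  demonstrated funds > 108807 USD: 44674 > 108807 is false
  interview score ≤ 4: 3 ≤ 4 is true
  intended stay = 46 days: 230 == 46 is false
  biometrics captured: no → false
  passport validity remaining ≥ 107 months: 86 ≥ 107 is false
  criminal record: no → false
  NOT return ticket booked: yes → false
  home-ties score < 10: 4 < 10 is true
  has a sponsor letter: yes → true
  passport validity remaining ≥ 95 months: 86 ≥ 95 is false
  NOT has a sponsor letter: yes → false
  return ticket booked: yes → true
  intended stay > 592 days: 230 > 592 is false
Combine:
[1.1] false OR false = false
[1.2.1] false → false (antecedent false ⇒ implication holds) = true
[1.2] NOT true = false
[1.3.1] exactly-one(true, false) = true
[1.3] NOT true = false
[1] false AND false AND false = false
[2.3] false → false (antecedent false ⇒ implication holds) = true
[2.4] exactly-one(true, true) = false
[2] false OR false OR true OR false = true
[3.1.1] false OR false = false
[3.1] NOT false = true
[3.2.1] false OR true = true
[3.2] NOT true = false
[3.3] false → true (antecedent false ⇒ implication holds) = true
[3] exactly-one(true, false, true) = false
[root] false OR true OR false = true
Overall: true → granted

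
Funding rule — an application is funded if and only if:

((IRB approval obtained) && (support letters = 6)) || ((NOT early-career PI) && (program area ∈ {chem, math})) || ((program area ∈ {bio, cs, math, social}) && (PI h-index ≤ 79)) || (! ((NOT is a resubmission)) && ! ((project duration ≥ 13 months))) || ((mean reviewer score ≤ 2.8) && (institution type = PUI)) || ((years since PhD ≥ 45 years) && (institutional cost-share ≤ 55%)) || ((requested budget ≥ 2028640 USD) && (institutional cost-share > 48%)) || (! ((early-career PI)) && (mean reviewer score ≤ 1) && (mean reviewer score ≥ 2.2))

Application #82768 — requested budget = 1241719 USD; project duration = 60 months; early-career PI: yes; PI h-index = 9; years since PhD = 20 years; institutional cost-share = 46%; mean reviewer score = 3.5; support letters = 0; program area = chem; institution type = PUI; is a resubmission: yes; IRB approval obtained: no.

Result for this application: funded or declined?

Declined

Atomic conditions:
  IRB approval obtained: no → false
  support letters = 6: 0 == 6 is false
  NOT early-career PI: yes → false
  program area ∈ {chem, math}: chem is in the set → true
  program area ∈ {bio, cs, math, social}: chem is not in the set → false
  PI h-index ≤ 79: 9 ≤ 79 is true
  NOT is a resubmission: yes → false
  project duration ≥ 13 months: 60 ≥ 13 is true
  mean reviewer score ≤ 2.8: 3.5 ≤ 2.8 is false
  institution type = PUI: PUI == PUI is true
  years since PhD ≥ 45 years: 20 ≥ 45 is false
  institutional cost-share ≤ 55%: 46 ≤ 55 is true
  requested budget ≥ 2028640 USD: 1241719 ≥ 2028640 is false
  institutional cost-share > 48%: 46 > 48 is false
  early-career PI: yes → true
  mean reviewer score ≤ 1: 3.5 ≤ 1 is false
  mean reviewer score ≥ 2.2: 3.5 ≥ 2.2 is true
Combine:
[1] false AND false = false
[2] false AND true = false
[3] false AND true = false
[4.1] NOT false = true
[4.2] NOT true = false
[4] true AND false = false
[5] false AND true = false
[6] false AND true = false
[7] false AND false = false
[8.1] NOT true = false
[8] false AND false AND true = false
[root] false OR false OR false OR false OR false OR false OR false OR false = false
Overall: false → declined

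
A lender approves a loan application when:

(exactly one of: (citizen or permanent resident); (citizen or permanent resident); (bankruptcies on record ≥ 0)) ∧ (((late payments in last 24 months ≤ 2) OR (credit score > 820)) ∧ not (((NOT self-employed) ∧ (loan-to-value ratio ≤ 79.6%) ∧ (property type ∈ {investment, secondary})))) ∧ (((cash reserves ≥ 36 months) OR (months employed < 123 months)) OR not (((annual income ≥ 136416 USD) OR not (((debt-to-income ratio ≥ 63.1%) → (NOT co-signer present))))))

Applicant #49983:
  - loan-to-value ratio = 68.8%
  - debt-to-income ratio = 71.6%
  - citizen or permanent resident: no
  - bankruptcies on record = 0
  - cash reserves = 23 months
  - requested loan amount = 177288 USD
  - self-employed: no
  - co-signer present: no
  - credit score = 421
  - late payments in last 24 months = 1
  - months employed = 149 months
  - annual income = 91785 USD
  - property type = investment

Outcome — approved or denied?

Denied

Atomic conditions:
  citizen or permanent resident: no → false
  bankruptcies on record ≥ 0: 0 ≥ 0 is true
  late payments in last 24 months ≤ 2: 1 ≤ 2 is true
  credit score > 820: 421 > 820 is false
  NOT self-employed: no → true
  loan-to-value ratio ≤ 79.6%: 68.8 ≤ 79.6 is true
  property type ∈ {investment, secondary}: investment is in the set → true
  cash reserves ≥ 36 months: 23 ≥ 36 is false
  months employed < 123 months: 149 < 123 is false
  annual income ≥ 136416 USD: 91785 ≥ 136416 is false
  debt-to-income ratio ≥ 63.1%: 71.6 ≥ 63.1 is true
  NOT co-signer present: no → true
Combine:
[1] exactly-one(false, false, true) = true
[2.1] true OR false = true
[2.2.1] true AND true AND true = true
[2.2] NOT true = false
[2] true AND false = false
[3.1] false OR false = false
[3.2.1.2.1] true → true = true
[3.2.1.2] NOT true = false
[3.2.1] false OR false = false
[3.2] NOT false = true
[3] false OR true = true
[root] true AND false AND true = false
Overall: false → denied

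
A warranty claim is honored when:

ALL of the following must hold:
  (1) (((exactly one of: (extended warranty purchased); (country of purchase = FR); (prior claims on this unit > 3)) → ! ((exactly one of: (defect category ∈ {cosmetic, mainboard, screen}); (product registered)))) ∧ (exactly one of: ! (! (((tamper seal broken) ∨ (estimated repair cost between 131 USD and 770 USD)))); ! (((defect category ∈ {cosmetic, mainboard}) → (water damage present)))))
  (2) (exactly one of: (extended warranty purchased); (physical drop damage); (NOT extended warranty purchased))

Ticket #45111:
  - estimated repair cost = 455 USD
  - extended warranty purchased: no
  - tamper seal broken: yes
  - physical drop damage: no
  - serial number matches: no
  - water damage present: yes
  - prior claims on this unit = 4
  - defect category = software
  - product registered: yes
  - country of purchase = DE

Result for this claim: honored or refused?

Atomic conditions:
  extended warranty purchased: no → false
  country of purchase = FR: DE == FR is false
  prior claims on this unit > 3: 4 > 3 is true
  defect category ∈ {cosmetic, mainboard, screen}: software is not in the set → false
  product registered: yes → true
  tamper seal broken: yes → true
  estimated repair cost between 131 USD and 770 USD: 455 in [131, 770] is true
  defect category ∈ {cosmetic, mainboard}: software is not in the set → false
  water damage present: yes → true
  physical drop damage: no → false
  NOT extended warranty purchased: no → true
Combine:
[1.1.1] exactly-one(false, false, true) = true
[1.1.2.1] exactly-one(false, true) = true
[1.1.2] NOT true = false
[1.1] true → false = false
[1.2.1.1.1] true OR true = true
[1.2.1.1] NOT true = false
[1.2.1] NOT false = true
[1.2.2.1] false → true (antecedent false ⇒ implication holds) = true
[1.2.2] NOT true = false
[1.2] exactly-one(true, false) = true
[1] false AND true = false
[2] exactly-one(false, false, true) = true
[root] false AND true = false
Overall: false → refused

Refused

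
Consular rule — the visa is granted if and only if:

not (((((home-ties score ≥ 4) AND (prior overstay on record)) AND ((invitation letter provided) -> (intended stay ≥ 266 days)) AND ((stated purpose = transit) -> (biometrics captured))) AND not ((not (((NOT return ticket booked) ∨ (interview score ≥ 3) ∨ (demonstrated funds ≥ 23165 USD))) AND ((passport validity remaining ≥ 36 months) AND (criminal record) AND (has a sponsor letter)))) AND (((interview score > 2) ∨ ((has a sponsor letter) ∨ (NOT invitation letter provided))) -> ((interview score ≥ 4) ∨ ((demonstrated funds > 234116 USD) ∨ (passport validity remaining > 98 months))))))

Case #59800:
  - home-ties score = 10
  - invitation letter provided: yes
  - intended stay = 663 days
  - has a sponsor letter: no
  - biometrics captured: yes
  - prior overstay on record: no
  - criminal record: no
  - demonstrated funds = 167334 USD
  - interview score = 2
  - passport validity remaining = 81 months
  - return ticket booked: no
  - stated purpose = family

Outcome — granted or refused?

Atomic conditions:
  home-ties score ≥ 4: 10 ≥ 4 is true
  prior overstay on record: no → false
  invitation letter provided: yes → true
  intended stay ≥ 266 days: 663 ≥ 266 is true
  stated purpose = transit: family == transit is false
  biometrics captured: yes → true
  NOT return ticket booked: no → true
  interview score ≥ 3: 2 ≥ 3 is false
  demonstrated funds ≥ 23165 USD: 167334 ≥ 23165 is true
  passport validity remaining ≥ 36 months: 81 ≥ 36 is true
  criminal record: no → false
  has a sponsor letter: no → false
  interview score > 2: 2 > 2 is false
  NOT invitation letter provided: yes → false
  interview score ≥ 4: 2 ≥ 4 is false
  demonstrated funds > 234116 USD: 167334 > 234116 is false
  passport validity remaining > 98 months: 81 > 98 is false
Combine:
[1.1.1] true AND false = false
[1.1.2] true → true = true
[1.1.3] false → true (antecedent false ⇒ implication holds) = true
[1.1] false AND true AND true = false
[1.2.1.1.1] true OR false OR true = true
[1.2.1.1] NOT true = false
[1.2.1.2] true AND false AND false = false
[1.2.1] false AND false = false
[1.2] NOT false = true
[1.3.1.2] false OR false = false
[1.3.1] false OR false = false
[1.3.2.2] false OR false = false
[1.3.2] false OR false = false
[1.3] false → false (antecedent false ⇒ implication holds) = true
[1] false AND true AND true = false
[root] NOT false = true
Overall: true → granted

Granted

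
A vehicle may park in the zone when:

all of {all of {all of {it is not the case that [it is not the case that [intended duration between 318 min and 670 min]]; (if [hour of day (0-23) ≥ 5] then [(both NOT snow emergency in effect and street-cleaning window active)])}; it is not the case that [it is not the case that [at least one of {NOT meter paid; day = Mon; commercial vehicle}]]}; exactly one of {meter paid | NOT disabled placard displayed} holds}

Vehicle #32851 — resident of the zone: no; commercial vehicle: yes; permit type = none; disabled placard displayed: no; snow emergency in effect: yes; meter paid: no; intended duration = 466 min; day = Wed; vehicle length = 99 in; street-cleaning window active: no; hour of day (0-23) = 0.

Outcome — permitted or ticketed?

Atomic conditions:
  intended duration between 318 min and 670 min: 466 in [318, 670] is true
  hour of day (0-23) ≥ 5: 0 ≥ 5 is false
  NOT snow emergency in effect: yes → false
  street-cleaning window active: no → false
  NOT meter paid: no → true
  day = Mon: Wed == Mon is false
  commercial vehicle: yes → true
  meter paid: no → false
  NOT disabled placard displayed: no → true
Combine:
[1.1.1.1] NOT true = false
[1.1.1] NOT false = true
[1.1.2.2] false AND false = false
[1.1.2] false → false (antecedent false ⇒ implication holds) = true
[1.1] true AND true = true
[1.2.1.1] true OR false OR true = true
[1.2.1] NOT true = false
[1.2] NOT false = true
[1] true AND true = true
[2] exactly-one(false, true) = true
[root] true AND true = true
Overall: true → permitted

Permitted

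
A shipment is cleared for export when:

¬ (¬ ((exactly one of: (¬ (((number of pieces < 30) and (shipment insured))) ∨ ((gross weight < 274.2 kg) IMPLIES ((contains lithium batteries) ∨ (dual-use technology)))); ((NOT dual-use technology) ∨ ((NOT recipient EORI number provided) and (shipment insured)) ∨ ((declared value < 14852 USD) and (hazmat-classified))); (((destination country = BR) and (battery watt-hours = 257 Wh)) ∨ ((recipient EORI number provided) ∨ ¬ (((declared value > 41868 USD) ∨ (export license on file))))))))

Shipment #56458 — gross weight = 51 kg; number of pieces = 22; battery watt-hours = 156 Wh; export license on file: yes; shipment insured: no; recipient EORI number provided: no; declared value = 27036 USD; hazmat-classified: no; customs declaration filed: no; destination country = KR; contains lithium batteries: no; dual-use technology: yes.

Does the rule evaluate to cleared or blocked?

Atomic conditions:
  number of pieces < 30: 22 < 30 is true
  shipment insured: no → false
  gross weight < 274.2 kg: 51 < 274.2 is true
  contains lithium batteries: no → false
  dual-use technology: yes → true
  NOT dual-use technology: yes → false
  NOT recipient EORI number provided: no → true
  declared value < 14852 USD: 27036 < 14852 is false
  hazmat-classified: no → false
  destination country = BR: KR == BR is false
  battery watt-hours = 257 Wh: 156 == 257 is false
  recipient EORI number provided: no → false
  declared value > 41868 USD: 27036 > 41868 is false
  export license on file: yes → true
Combine:
[1.1.1.1.1] true AND false = false
[1.1.1.1] NOT false = true
[1.1.1.2.2] false OR true = true
[1.1.1.2] true → true = true
[1.1.1] true OR true = true
[1.1.2.2] true AND false = false
[1.1.2.3] false AND false = false
[1.1.2] false OR false OR false = false
[1.1.3.1] false AND false = false
[1.1.3.2.2.1] false OR true = true
[1.1.3.2.2] NOT true = false
[1.1.3.2] false OR false = false
[1.1.3] false OR false = false
[1.1] exactly-one(true, false, false) = true
[1] NOT true = false
[root] NOT false = true
Overall: true → cleared

Cleared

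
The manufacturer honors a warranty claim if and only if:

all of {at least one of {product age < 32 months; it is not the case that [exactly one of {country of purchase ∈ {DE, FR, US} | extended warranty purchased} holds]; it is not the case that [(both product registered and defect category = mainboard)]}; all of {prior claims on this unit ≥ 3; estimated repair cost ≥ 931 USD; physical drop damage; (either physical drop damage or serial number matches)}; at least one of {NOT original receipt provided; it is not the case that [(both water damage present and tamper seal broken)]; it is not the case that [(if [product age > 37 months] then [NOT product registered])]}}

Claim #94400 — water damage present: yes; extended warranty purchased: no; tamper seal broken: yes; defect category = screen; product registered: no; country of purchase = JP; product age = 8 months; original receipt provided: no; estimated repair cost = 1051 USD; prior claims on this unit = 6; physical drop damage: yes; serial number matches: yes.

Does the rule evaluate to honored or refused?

Honored

Atomic conditions:
  product age < 32 months: 8 < 32 is true
  country of purchase ∈ {DE, FR, US}: JP is not in the set → false
  extended warranty purchased: no → false
  product registered: no → false
  defect category = mainboard: screen == mainboard is false
  prior claims on this unit ≥ 3: 6 ≥ 3 is true
  estimated repair cost ≥ 931 USD: 1051 ≥ 931 is true
  physical drop damage: yes → true
  serial number matches: yes → true
  NOT original receipt provided: no → true
  water damage present: yes → true
  tamper seal broken: yes → true
  product age > 37 months: 8 > 37 is false
  NOT product registered: no → true
Combine:
[1.2.1] exactly-one(false, false) = false
[1.2] NOT false = true
[1.3.1] false AND false = false
[1.3] NOT false = true
[1] true OR true OR true = true
[2.4] true OR true = true
[2] true AND true AND true AND true = true
[3.2.1] true AND true = true
[3.2] NOT true = false
[3.3.1] false → true (antecedent false ⇒ implication holds) = true
[3.3] NOT true = false
[3] true OR false OR false = true
[root] true AND true AND true = true
Overall: true → honored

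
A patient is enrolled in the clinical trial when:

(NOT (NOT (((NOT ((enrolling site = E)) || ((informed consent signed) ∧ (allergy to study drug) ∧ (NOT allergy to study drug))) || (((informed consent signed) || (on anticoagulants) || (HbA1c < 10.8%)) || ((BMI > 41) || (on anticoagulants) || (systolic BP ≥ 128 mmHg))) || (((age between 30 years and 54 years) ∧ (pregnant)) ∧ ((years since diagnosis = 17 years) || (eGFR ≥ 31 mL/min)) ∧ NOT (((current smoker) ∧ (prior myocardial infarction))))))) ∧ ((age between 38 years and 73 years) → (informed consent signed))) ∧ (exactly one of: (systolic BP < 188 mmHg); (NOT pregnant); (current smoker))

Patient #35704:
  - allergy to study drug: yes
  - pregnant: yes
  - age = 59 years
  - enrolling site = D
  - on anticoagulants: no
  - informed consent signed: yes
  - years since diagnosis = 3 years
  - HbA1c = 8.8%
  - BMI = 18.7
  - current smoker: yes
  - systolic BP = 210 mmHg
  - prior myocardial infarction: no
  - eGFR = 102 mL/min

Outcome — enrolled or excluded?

Atomic conditions:
  enrolling site = E: D == E is false
  informed consent signed: yes → true
  allergy to study drug: yes → true
  NOT allergy to study drug: yes → false
  on anticoagulants: no → false
  HbA1c < 10.8%: 8.8 < 10.8 is true
  BMI > 41: 18.7 > 41 is false
  systolic BP ≥ 128 mmHg: 210 ≥ 128 is true
  age between 30 years and 54 years: 59 in [30, 54] is false
  pregnant: yes → true
  years since diagnosis = 17 years: 3 == 17 is false
  eGFR ≥ 31 mL/min: 102 ≥ 31 is true
  current smoker: yes → true
  prior myocardial infarction: no → false
  age between 38 years and 73 years: 59 in [38, 73] is true
  systolic BP < 188 mmHg: 210 < 188 is false
  NOT pregnant: yes → false
Combine:
[1.1.1.1.1.1] NOT false = true
[1.1.1.1.1.2] true AND true AND false = false
[1.1.1.1.1] true OR false = true
[1.1.1.1.2.1] true OR false OR true = true
[1.1.1.1.2.2] false OR false OR true = true
[1.1.1.1.2] true OR true = true
[1.1.1.1.3.1] false AND true = false
[1.1.1.1.3.2] false OR true = true
[1.1.1.1.3.3.1] true AND false = false
[1.1.1.1.3.3] NOT false = true
[1.1.1.1.3] false AND true AND true = false
[1.1.1.1] true OR true OR false = true
[1.1.1] NOT true = false
[1.1] NOT false = true
[1.2] true → true = true
[1] true AND true = true
[2] exactly-one(false, false, true) = true
[root] true AND true = true
Overall: true → enrolled

Enrolled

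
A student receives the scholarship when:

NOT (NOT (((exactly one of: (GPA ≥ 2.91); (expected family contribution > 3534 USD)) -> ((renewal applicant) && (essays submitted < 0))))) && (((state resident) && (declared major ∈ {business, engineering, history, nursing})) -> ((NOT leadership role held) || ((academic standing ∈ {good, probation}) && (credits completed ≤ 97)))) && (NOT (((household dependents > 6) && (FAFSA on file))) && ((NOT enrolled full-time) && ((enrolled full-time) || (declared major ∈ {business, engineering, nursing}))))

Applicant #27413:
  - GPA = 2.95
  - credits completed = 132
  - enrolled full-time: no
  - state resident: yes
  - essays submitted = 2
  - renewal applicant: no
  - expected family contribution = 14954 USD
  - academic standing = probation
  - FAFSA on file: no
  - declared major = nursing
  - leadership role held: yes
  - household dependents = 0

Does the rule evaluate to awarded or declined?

Declined

Atomic conditions:
  GPA ≥ 2.91: 2.95 ≥ 2.91 is true
  expected family contribution > 3534 USD: 14954 > 3534 is true
  renewal applicant: no → false
  essays submitted < 0: 2 < 0 is false
  state resident: yes → true
  declared major ∈ {business, engineering, history, nursing}: nursing is in the set → true
  NOT leadership role held: yes → false
  academic standing ∈ {good, probation}: probation is in the set → true
  credits completed ≤ 97: 132 ≤ 97 is false
  household dependents > 6: 0 > 6 is false
  FAFSA on file: no → false
  NOT enrolled full-time: no → true
  enrolled full-time: no → false
  declared major ∈ {business, engineering, nursing}: nursing is in the set → true
Combine:
[1.1.1.1] exactly-one(true, true) = false
[1.1.1.2] false AND false = false
[1.1.1] false → false (antecedent false ⇒ implication holds) = true
[1.1] NOT true = false
[1] NOT false = true
[2.1] true AND true = true
[2.2.2] true AND false = false
[2.2] false OR false = false
[2] true → false = false
[3.1.1] false AND false = false
[3.1] NOT false = true
[3.2.2] false OR true = true
[3.2] true AND true = true
[3] true AND true = true
[root] true AND false AND true = false
Overall: false → declined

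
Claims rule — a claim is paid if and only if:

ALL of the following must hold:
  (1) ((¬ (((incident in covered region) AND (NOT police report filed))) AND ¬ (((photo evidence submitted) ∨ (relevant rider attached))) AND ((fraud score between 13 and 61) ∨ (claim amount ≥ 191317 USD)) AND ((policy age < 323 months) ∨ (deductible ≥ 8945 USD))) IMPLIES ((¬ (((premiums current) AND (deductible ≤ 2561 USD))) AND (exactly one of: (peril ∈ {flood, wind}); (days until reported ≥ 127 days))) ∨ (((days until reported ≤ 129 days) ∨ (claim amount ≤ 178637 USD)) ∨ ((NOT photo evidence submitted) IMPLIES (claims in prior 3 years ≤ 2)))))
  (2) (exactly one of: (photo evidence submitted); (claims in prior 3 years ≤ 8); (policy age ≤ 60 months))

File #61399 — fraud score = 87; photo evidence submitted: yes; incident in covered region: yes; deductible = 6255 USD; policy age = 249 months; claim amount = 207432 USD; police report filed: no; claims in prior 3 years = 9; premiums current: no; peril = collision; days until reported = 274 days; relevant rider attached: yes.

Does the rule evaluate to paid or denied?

Paid

Atomic conditions:
  incident in covered region: yes → true
  NOT police report filed: no → true
  photo evidence submitted: yes → true
  relevant rider attached: yes → true
  fraud score between 13 and 61: 87 in [13, 61] is false
  claim amount ≥ 191317 USD: 207432 ≥ 191317 is true
  policy age < 323 months: 249 < 323 is true
  deductible ≥ 8945 USD: 6255 ≥ 8945 is false
  premiums current: no → false
  deductible ≤ 2561 USD: 6255 ≤ 2561 is false
  peril ∈ {flood, wind}: collision is not in the set → false
  days until reported ≥ 127 days: 274 ≥ 127 is true
  days until reported ≤ 129 days: 274 ≤ 129 is false
  claim amount ≤ 178637 USD: 207432 ≤ 178637 is false
  NOT photo evidence submitted: yes → false
  claims in prior 3 years ≤ 2: 9 ≤ 2 is false
  claims in prior 3 years ≤ 8: 9 ≤ 8 is false
  policy age ≤ 60 months: 249 ≤ 60 is false
Combine:
[1.1.1.1] true AND true = true
[1.1.1] NOT true = false
[1.1.2.1] true OR true = true
[1.1.2] NOT true = false
[1.1.3] false OR true = true
[1.1.4] true OR false = true
[1.1] false AND false AND true AND true = false
[1.2.1.1.1] false AND false = false
[1.2.1.1] NOT false = true
[1.2.1.2] exactly-one(false, true) = true
[1.2.1] true AND true = true
[1.2.2.1] false OR false = false
[1.2.2.2] false → false (antecedent false ⇒ implication holds) = true
[1.2.2] false OR true = true
[1.2] true OR true = true
[1] false → true (antecedent false ⇒ implication holds) = true
[2] exactly-one(true, false, false) = true
[root] true AND true = true
Overall: true → paid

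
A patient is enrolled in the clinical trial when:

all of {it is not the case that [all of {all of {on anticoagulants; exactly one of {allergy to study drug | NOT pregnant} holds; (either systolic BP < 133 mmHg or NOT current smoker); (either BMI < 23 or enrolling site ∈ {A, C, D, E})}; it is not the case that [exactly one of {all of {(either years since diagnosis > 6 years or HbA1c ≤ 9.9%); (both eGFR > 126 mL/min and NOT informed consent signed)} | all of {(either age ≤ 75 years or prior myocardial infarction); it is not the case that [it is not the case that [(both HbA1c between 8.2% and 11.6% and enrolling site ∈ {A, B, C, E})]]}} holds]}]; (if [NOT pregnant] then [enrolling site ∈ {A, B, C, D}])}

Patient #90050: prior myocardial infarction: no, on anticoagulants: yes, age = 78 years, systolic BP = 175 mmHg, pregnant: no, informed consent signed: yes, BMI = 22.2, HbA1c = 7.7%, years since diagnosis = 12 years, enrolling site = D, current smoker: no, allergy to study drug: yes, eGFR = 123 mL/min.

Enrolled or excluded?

Atomic conditions:
  on anticoagulants: yes → true
  allergy to study drug: yes → true
  NOT pregnant: no → true
  systolic BP < 133 mmHg: 175 < 133 is false
  NOT current smoker: no → true
  BMI < 23: 22.2 < 23 is true
  enrolling site ∈ {A, C, D, E}: D is in the set → true
  years since diagnosis > 6 years: 12 > 6 is true
  HbA1c ≤ 9.9%: 7.7 ≤ 9.9 is true
  eGFR > 126 mL/min: 123 > 126 is false
  NOT informed consent signed: yes → false
  age ≤ 75 years: 78 ≤ 75 is false
  prior myocardial infarction: no → false
  HbA1c between 8.2% and 11.6%: 7.7 in [8.2, 11.6] is false
  enrolling site ∈ {A, B, C, E}: D is not in the set → false
  enrolling site ∈ {A, B, C, D}: D is in the set → true
Combine:
[1.1.1.2] exactly-one(true, true) = false
[1.1.1.3] false OR true = true
[1.1.1.4] true OR true = true
[1.1.1] true AND false AND true AND true = false
[1.1.2.1.1.1] true OR true = true
[1.1.2.1.1.2] false AND false = false
[1.1.2.1.1] true AND false = false
[1.1.2.1.2.1] false OR false = false
[1.1.2.1.2.2.1.1] false AND false = false
[1.1.2.1.2.2.1] NOT false = true
[1.1.2.1.2.2] NOT true = false
[1.1.2.1.2] false AND false = false
[1.1.2.1] exactly-one(false, false) = false
[1.1.2] NOT false = true
[1.1] false AND true = false
[1] NOT false = true
[2] true → true = true
[root] true AND true = true
Overall: true → enrolled

Enrolled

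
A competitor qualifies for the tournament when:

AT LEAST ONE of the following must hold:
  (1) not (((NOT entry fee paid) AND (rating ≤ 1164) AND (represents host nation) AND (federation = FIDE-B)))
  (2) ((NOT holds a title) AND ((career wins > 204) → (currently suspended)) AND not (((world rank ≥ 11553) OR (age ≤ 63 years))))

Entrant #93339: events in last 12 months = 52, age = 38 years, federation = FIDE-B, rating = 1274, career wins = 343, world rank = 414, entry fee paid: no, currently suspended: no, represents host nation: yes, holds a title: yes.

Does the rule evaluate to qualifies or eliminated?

Qualifies

Atomic conditions:
  NOT entry fee paid: no → true
  rating ≤ 1164: 1274 ≤ 1164 is false
  represents host nation: yes → true
  federation = FIDE-B: FIDE-B == FIDE-B is true
  NOT holds a title: yes → false
  career wins > 204: 343 > 204 is true
  currently suspended: no → false
  world rank ≥ 11553: 414 ≥ 11553 is false
  age ≤ 63 years: 38 ≤ 63 is true
Combine:
[1.1] true AND false AND true AND true = false
[1] NOT false = true
[2.2] true → false = false
[2.3.1] false OR true = true
[2.3] NOT true = false
[2] false AND false AND false = false
[root] true OR false = true
Overall: true → qualifies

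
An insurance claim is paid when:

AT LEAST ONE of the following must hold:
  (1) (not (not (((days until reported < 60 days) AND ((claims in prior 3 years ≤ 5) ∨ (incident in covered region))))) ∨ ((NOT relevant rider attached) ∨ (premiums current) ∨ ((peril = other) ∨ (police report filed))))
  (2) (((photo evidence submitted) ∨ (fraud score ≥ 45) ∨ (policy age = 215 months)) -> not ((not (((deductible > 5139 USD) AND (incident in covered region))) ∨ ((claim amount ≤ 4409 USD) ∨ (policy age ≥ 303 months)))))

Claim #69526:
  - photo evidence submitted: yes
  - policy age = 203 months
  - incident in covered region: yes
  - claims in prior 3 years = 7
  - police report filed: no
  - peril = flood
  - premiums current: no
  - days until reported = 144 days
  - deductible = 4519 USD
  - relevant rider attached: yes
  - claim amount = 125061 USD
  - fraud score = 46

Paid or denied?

Atomic conditions:
  days until reported < 60 days: 144 < 60 is false
  claims in prior 3 years ≤ 5: 7 ≤ 5 is false
  incident in covered region: yes → true
  NOT relevant rider attached: yes → false
  premiums current: no → false
  peril = other: flood == other is false
  police report filed: no → false
  photo evidence submitted: yes → true
  fraud score ≥ 45: 46 ≥ 45 is true
  policy age = 215 months: 203 == 215 is false
  deductible > 5139 USD: 4519 > 5139 is false
  claim amount ≤ 4409 USD: 125061 ≤ 4409 is false
  policy age ≥ 303 months: 203 ≥ 303 is false
Combine:
[1.1.1.1.2] false OR true = true
[1.1.1.1] false AND true = false
[1.1.1] NOT false = true
[1.1] NOT true = false
[1.2.3] false OR false = false
[1.2] false OR false OR false = false
[1] false OR false = false
[2.1] true OR true OR false = true
[2.2.1.1.1] false AND true = false
[2.2.1.1] NOT false = true
[2.2.1.2] false OR false = false
[2.2.1] true OR false = true
[2.2] NOT true = false
[2] true → false = false
[root] false OR false = false
Overall: false → denied

Denied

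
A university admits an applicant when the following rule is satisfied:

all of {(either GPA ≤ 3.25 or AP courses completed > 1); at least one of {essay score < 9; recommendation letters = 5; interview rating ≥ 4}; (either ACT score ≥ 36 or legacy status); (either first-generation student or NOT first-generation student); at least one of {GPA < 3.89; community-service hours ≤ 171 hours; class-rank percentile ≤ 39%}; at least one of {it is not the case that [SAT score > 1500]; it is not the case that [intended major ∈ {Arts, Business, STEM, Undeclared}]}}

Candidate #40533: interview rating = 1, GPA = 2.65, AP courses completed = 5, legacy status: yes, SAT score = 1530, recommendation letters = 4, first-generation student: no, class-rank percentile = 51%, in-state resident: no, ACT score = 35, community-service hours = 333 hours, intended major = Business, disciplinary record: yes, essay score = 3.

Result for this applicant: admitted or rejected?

Atomic conditions:
  GPA ≤ 3.25: 2.65 ≤ 3.25 is true
  AP courses completed > 1: 5 > 1 is true
  essay score < 9: 3 < 9 is true
  recommendation letters = 5: 4 == 5 is false
  interview rating ≥ 4: 1 ≥ 4 is false
  ACT score ≥ 36: 35 ≥ 36 is false
  legacy status: yes → true
  first-generation student: no → false
  NOT first-generation student: no → true
  GPA < 3.89: 2.65 < 3.89 is true
  community-service hours ≤ 171 hours: 333 ≤ 171 is false
  class-rank percentile ≤ 39%: 51 ≤ 39 is false
  SAT score > 1500: 1530 > 1500 is true
  intended major ∈ {Arts, Business, STEM, Undeclared}: Business is in the set → true
Combine:
[1] true OR true = true
[2] true OR false OR false = true
[3] false OR true = true
[4] false OR true = true
[5] true OR false OR false = true
[6.1] NOT true = false
[6.2] NOT true = false
[6] false OR false = false
[root] true AND true AND true AND true AND true AND false = false
Overall: false → rejected

Rejected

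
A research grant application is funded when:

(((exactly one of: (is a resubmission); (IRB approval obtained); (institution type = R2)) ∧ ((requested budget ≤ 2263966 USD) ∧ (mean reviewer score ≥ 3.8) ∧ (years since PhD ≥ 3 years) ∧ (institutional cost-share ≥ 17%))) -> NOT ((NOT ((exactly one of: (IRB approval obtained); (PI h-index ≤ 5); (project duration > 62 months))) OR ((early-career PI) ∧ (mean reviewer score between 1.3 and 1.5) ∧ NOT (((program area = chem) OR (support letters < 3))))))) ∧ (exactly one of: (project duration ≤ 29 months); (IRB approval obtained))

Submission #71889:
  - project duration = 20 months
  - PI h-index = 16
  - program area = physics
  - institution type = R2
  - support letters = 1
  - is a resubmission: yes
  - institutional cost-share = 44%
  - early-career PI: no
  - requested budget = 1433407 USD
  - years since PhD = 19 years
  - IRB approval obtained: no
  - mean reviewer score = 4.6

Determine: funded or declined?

Funded

Atomic conditions:
  is a resubmission: yes → true
  IRB approval obtained: no → false
  institution type = R2: R2 == R2 is true
  requested budget ≤ 2263966 USD: 1433407 ≤ 2263966 is true
  mean reviewer score ≥ 3.8: 4.6 ≥ 3.8 is true
  years since PhD ≥ 3 years: 19 ≥ 3 is true
  institutional cost-share ≥ 17%: 44 ≥ 17 is true
  PI h-index ≤ 5: 16 ≤ 5 is false
  project duration > 62 months: 20 > 62 is false
  early-career PI: no → false
  mean reviewer score between 1.3 and 1.5: 4.6 in [1.3, 1.5] is false
  program area = chem: physics == chem is false
  support letters < 3: 1 < 3 is true
  project duration ≤ 29 months: 20 ≤ 29 is true
Combine:
[1.1.1] exactly-one(true, false, true) = false
[1.1.2] true AND true AND true AND true = true
[1.1] false AND true = false
[1.2.1.1.1] exactly-one(false, false, false) = false
[1.2.1.1] NOT false = true
[1.2.1.2.3.1] false OR true = true
[1.2.1.2.3] NOT true = false
[1.2.1.2] false AND false AND false = false
[1.2.1] true OR false = true
[1.2] NOT true = false
[1] false → false (antecedent false ⇒ implication holds) = true
[2] exactly-one(true, false) = true
[root] true AND true = true
Overall: true → funded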